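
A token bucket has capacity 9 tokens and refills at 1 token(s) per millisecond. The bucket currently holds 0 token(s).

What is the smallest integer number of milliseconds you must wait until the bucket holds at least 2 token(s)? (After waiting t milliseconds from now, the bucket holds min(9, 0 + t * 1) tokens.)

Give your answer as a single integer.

Answer: 2

Derivation:
Need 0 + t * 1 >= 2, so t >= 2/1.
Smallest integer t = ceil(2/1) = 2.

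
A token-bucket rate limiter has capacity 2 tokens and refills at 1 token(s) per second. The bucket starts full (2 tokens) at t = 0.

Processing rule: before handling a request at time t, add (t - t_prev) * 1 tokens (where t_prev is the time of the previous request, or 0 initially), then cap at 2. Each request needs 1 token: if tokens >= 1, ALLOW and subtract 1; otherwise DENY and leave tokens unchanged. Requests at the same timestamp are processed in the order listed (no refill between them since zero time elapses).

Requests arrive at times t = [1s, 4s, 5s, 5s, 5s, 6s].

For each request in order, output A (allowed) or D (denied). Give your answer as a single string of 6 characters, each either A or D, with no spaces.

Answer: AAAADA

Derivation:
Simulating step by step:
  req#1 t=1s: ALLOW
  req#2 t=4s: ALLOW
  req#3 t=5s: ALLOW
  req#4 t=5s: ALLOW
  req#5 t=5s: DENY
  req#6 t=6s: ALLOW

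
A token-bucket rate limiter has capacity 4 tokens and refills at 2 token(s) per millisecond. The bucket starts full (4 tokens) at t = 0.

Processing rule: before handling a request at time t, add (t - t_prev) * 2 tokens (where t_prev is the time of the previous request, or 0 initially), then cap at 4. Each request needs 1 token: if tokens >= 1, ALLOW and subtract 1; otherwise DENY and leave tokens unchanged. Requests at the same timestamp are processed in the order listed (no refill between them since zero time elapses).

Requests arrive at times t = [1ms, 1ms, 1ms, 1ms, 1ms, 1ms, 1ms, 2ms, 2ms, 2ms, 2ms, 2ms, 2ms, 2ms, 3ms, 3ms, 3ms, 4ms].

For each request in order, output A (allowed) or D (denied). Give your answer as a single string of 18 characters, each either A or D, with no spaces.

Simulating step by step:
  req#1 t=1ms: ALLOW
  req#2 t=1ms: ALLOW
  req#3 t=1ms: ALLOW
  req#4 t=1ms: ALLOW
  req#5 t=1ms: DENY
  req#6 t=1ms: DENY
  req#7 t=1ms: DENY
  req#8 t=2ms: ALLOW
  req#9 t=2ms: ALLOW
  req#10 t=2ms: DENY
  req#11 t=2ms: DENY
  req#12 t=2ms: DENY
  req#13 t=2ms: DENY
  req#14 t=2ms: DENY
  req#15 t=3ms: ALLOW
  req#16 t=3ms: ALLOW
  req#17 t=3ms: DENY
  req#18 t=4ms: ALLOW

Answer: AAAADDDAADDDDDAADA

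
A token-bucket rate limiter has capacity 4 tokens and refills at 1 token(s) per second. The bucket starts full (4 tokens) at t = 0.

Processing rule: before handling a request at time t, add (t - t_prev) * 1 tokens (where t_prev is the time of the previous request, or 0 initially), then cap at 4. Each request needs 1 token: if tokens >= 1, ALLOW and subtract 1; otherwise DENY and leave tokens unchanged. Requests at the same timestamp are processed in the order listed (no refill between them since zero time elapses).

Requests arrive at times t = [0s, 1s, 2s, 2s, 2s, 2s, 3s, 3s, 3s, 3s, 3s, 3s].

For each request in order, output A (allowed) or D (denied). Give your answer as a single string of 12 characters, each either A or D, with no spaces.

Simulating step by step:
  req#1 t=0s: ALLOW
  req#2 t=1s: ALLOW
  req#3 t=2s: ALLOW
  req#4 t=2s: ALLOW
  req#5 t=2s: ALLOW
  req#6 t=2s: ALLOW
  req#7 t=3s: ALLOW
  req#8 t=3s: DENY
  req#9 t=3s: DENY
  req#10 t=3s: DENY
  req#11 t=3s: DENY
  req#12 t=3s: DENY

Answer: AAAAAAADDDDD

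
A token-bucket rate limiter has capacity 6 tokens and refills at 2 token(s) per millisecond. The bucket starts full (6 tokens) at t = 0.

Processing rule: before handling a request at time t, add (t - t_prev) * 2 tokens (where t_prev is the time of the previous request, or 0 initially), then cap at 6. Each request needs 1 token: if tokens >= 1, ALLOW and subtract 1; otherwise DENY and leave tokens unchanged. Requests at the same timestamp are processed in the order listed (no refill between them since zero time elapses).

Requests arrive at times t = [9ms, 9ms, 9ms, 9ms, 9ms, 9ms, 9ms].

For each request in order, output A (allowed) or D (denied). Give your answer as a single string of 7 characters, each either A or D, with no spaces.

Answer: AAAAAAD

Derivation:
Simulating step by step:
  req#1 t=9ms: ALLOW
  req#2 t=9ms: ALLOW
  req#3 t=9ms: ALLOW
  req#4 t=9ms: ALLOW
  req#5 t=9ms: ALLOW
  req#6 t=9ms: ALLOW
  req#7 t=9ms: DENY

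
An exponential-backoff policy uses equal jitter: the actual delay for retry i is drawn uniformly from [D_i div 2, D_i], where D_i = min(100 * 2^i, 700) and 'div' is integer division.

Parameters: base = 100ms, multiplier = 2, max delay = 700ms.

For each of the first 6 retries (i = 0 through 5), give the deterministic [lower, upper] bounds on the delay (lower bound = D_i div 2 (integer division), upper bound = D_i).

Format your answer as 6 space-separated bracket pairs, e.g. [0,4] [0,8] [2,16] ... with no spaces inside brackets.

Answer: [50,100] [100,200] [200,400] [350,700] [350,700] [350,700]

Derivation:
Computing bounds per retry:
  i=0: D_i=min(100*2^0,700)=100, bounds=[50,100]
  i=1: D_i=min(100*2^1,700)=200, bounds=[100,200]
  i=2: D_i=min(100*2^2,700)=400, bounds=[200,400]
  i=3: D_i=min(100*2^3,700)=700, bounds=[350,700]
  i=4: D_i=min(100*2^4,700)=700, bounds=[350,700]
  i=5: D_i=min(100*2^5,700)=700, bounds=[350,700]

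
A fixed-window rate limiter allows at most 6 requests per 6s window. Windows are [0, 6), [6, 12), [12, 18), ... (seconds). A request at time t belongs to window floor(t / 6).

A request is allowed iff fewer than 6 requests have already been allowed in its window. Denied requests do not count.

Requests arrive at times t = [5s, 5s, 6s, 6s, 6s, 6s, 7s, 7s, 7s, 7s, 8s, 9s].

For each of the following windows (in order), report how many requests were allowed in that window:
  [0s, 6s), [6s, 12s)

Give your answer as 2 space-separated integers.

Answer: 2 6

Derivation:
Processing requests:
  req#1 t=5s (window 0): ALLOW
  req#2 t=5s (window 0): ALLOW
  req#3 t=6s (window 1): ALLOW
  req#4 t=6s (window 1): ALLOW
  req#5 t=6s (window 1): ALLOW
  req#6 t=6s (window 1): ALLOW
  req#7 t=7s (window 1): ALLOW
  req#8 t=7s (window 1): ALLOW
  req#9 t=7s (window 1): DENY
  req#10 t=7s (window 1): DENY
  req#11 t=8s (window 1): DENY
  req#12 t=9s (window 1): DENY

Allowed counts by window: 2 6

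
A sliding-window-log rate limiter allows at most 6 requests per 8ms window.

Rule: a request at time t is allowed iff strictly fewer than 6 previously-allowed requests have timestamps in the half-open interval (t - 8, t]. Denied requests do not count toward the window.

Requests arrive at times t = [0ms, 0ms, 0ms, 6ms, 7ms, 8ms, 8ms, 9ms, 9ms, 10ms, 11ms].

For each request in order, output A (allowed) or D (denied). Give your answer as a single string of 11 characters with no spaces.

Answer: AAAAAAAAADD

Derivation:
Tracking allowed requests in the window:
  req#1 t=0ms: ALLOW
  req#2 t=0ms: ALLOW
  req#3 t=0ms: ALLOW
  req#4 t=6ms: ALLOW
  req#5 t=7ms: ALLOW
  req#6 t=8ms: ALLOW
  req#7 t=8ms: ALLOW
  req#8 t=9ms: ALLOW
  req#9 t=9ms: ALLOW
  req#10 t=10ms: DENY
  req#11 t=11ms: DENY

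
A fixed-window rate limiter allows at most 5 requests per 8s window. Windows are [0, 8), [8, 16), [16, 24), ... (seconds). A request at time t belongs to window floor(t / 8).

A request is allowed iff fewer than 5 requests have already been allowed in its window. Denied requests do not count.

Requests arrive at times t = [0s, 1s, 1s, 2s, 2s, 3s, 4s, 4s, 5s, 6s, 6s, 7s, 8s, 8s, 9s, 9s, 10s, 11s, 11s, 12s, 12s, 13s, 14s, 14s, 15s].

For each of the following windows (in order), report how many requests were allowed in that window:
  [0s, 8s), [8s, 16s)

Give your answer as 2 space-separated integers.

Processing requests:
  req#1 t=0s (window 0): ALLOW
  req#2 t=1s (window 0): ALLOW
  req#3 t=1s (window 0): ALLOW
  req#4 t=2s (window 0): ALLOW
  req#5 t=2s (window 0): ALLOW
  req#6 t=3s (window 0): DENY
  req#7 t=4s (window 0): DENY
  req#8 t=4s (window 0): DENY
  req#9 t=5s (window 0): DENY
  req#10 t=6s (window 0): DENY
  req#11 t=6s (window 0): DENY
  req#12 t=7s (window 0): DENY
  req#13 t=8s (window 1): ALLOW
  req#14 t=8s (window 1): ALLOW
  req#15 t=9s (window 1): ALLOW
  req#16 t=9s (window 1): ALLOW
  req#17 t=10s (window 1): ALLOW
  req#18 t=11s (window 1): DENY
  req#19 t=11s (window 1): DENY
  req#20 t=12s (window 1): DENY
  req#21 t=12s (window 1): DENY
  req#22 t=13s (window 1): DENY
  req#23 t=14s (window 1): DENY
  req#24 t=14s (window 1): DENY
  req#25 t=15s (window 1): DENY

Allowed counts by window: 5 5

Answer: 5 5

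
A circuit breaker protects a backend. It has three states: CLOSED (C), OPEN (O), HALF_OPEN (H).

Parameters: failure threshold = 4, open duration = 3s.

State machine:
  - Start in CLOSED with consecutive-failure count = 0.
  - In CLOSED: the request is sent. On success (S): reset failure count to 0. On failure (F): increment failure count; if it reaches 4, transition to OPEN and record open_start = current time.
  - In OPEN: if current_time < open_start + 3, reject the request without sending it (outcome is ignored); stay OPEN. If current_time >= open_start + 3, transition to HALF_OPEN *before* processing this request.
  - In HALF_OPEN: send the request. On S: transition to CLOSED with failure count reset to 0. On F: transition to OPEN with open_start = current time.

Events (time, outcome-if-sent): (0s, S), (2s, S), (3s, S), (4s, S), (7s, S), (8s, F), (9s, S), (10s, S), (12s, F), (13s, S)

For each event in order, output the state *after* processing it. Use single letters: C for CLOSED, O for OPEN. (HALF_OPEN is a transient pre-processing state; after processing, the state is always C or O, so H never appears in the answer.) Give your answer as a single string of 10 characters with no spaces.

State after each event:
  event#1 t=0s outcome=S: state=CLOSED
  event#2 t=2s outcome=S: state=CLOSED
  event#3 t=3s outcome=S: state=CLOSED
  event#4 t=4s outcome=S: state=CLOSED
  event#5 t=7s outcome=S: state=CLOSED
  event#6 t=8s outcome=F: state=CLOSED
  event#7 t=9s outcome=S: state=CLOSED
  event#8 t=10s outcome=S: state=CLOSED
  event#9 t=12s outcome=F: state=CLOSED
  event#10 t=13s outcome=S: state=CLOSED

Answer: CCCCCCCCCC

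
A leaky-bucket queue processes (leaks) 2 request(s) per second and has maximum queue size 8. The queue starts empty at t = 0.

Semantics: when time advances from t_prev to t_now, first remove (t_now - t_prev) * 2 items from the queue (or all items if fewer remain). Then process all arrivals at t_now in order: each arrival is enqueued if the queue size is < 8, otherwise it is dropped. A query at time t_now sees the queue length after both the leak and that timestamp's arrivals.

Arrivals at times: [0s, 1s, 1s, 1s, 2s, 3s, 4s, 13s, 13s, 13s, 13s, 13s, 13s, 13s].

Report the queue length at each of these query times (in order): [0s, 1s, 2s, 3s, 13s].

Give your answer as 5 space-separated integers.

Answer: 1 3 2 1 7

Derivation:
Queue lengths at query times:
  query t=0s: backlog = 1
  query t=1s: backlog = 3
  query t=2s: backlog = 2
  query t=3s: backlog = 1
  query t=13s: backlog = 7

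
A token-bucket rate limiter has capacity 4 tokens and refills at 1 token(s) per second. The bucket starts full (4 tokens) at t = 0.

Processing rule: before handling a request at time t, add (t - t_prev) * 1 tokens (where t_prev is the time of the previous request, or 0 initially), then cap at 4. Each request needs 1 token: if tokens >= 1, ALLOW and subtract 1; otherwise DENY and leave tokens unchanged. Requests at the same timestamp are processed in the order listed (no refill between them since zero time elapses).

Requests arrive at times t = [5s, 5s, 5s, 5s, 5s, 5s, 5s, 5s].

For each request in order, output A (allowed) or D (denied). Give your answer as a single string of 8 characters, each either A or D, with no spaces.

Answer: AAAADDDD

Derivation:
Simulating step by step:
  req#1 t=5s: ALLOW
  req#2 t=5s: ALLOW
  req#3 t=5s: ALLOW
  req#4 t=5s: ALLOW
  req#5 t=5s: DENY
  req#6 t=5s: DENY
  req#7 t=5s: DENY
  req#8 t=5s: DENY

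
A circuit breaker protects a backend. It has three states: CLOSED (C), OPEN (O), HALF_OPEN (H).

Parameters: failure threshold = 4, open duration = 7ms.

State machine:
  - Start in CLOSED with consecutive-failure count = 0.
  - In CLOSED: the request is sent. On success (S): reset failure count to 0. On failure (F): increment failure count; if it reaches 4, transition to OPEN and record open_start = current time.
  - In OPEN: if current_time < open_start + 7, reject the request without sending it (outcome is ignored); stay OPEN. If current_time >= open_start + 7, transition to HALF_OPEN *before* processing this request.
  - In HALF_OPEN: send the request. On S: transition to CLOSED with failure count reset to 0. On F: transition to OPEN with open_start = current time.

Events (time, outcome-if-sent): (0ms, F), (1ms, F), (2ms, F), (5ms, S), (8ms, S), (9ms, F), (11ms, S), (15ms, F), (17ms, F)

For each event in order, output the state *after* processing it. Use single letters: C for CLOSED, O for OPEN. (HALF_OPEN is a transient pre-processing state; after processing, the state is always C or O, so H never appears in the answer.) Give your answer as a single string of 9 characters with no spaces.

Answer: CCCCCCCCC

Derivation:
State after each event:
  event#1 t=0ms outcome=F: state=CLOSED
  event#2 t=1ms outcome=F: state=CLOSED
  event#3 t=2ms outcome=F: state=CLOSED
  event#4 t=5ms outcome=S: state=CLOSED
  event#5 t=8ms outcome=S: state=CLOSED
  event#6 t=9ms outcome=F: state=CLOSED
  event#7 t=11ms outcome=S: state=CLOSED
  event#8 t=15ms outcome=F: state=CLOSED
  event#9 t=17ms outcome=F: state=CLOSED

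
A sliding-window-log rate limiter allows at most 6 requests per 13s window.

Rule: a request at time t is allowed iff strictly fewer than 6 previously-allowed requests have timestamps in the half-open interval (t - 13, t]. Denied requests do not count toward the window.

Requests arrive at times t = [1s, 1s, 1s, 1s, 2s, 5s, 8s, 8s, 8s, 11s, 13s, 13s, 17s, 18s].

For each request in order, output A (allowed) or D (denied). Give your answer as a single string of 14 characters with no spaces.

Tracking allowed requests in the window:
  req#1 t=1s: ALLOW
  req#2 t=1s: ALLOW
  req#3 t=1s: ALLOW
  req#4 t=1s: ALLOW
  req#5 t=2s: ALLOW
  req#6 t=5s: ALLOW
  req#7 t=8s: DENY
  req#8 t=8s: DENY
  req#9 t=8s: DENY
  req#10 t=11s: DENY
  req#11 t=13s: DENY
  req#12 t=13s: DENY
  req#13 t=17s: ALLOW
  req#14 t=18s: ALLOW

Answer: AAAAAADDDDDDAA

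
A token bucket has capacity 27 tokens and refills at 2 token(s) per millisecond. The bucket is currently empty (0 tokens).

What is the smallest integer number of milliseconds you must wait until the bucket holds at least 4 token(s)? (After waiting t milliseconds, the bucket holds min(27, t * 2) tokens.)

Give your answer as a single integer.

Answer: 2

Derivation:
Need t * 2 >= 4, so t >= 4/2.
Smallest integer t = ceil(4/2) = 2.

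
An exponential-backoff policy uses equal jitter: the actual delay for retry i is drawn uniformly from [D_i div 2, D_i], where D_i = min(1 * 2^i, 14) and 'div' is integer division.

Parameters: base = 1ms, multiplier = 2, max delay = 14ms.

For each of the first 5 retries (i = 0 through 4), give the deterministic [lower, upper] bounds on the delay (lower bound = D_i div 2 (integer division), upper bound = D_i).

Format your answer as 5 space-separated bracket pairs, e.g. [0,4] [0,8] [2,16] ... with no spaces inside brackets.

Answer: [0,1] [1,2] [2,4] [4,8] [7,14]

Derivation:
Computing bounds per retry:
  i=0: D_i=min(1*2^0,14)=1, bounds=[0,1]
  i=1: D_i=min(1*2^1,14)=2, bounds=[1,2]
  i=2: D_i=min(1*2^2,14)=4, bounds=[2,4]
  i=3: D_i=min(1*2^3,14)=8, bounds=[4,8]
  i=4: D_i=min(1*2^4,14)=14, bounds=[7,14]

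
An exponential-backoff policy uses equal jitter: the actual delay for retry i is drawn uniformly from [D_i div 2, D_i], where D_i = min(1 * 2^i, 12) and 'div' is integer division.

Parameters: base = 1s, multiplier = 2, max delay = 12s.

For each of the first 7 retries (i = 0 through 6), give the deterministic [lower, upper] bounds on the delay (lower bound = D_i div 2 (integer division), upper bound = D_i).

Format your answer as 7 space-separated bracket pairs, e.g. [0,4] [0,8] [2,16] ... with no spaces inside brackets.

Answer: [0,1] [1,2] [2,4] [4,8] [6,12] [6,12] [6,12]

Derivation:
Computing bounds per retry:
  i=0: D_i=min(1*2^0,12)=1, bounds=[0,1]
  i=1: D_i=min(1*2^1,12)=2, bounds=[1,2]
  i=2: D_i=min(1*2^2,12)=4, bounds=[2,4]
  i=3: D_i=min(1*2^3,12)=8, bounds=[4,8]
  i=4: D_i=min(1*2^4,12)=12, bounds=[6,12]
  i=5: D_i=min(1*2^5,12)=12, bounds=[6,12]
  i=6: D_i=min(1*2^6,12)=12, bounds=[6,12]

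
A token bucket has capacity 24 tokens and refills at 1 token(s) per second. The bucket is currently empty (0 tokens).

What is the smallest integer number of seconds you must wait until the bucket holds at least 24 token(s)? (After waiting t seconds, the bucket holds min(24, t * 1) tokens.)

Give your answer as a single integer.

Answer: 24

Derivation:
Need t * 1 >= 24, so t >= 24/1.
Smallest integer t = ceil(24/1) = 24.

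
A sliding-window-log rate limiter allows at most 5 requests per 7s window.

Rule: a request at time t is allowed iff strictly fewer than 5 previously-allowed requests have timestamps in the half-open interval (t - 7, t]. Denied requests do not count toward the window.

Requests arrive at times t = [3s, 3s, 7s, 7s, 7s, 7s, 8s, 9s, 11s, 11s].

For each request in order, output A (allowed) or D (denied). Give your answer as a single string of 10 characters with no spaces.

Answer: AAAAADDDAA

Derivation:
Tracking allowed requests in the window:
  req#1 t=3s: ALLOW
  req#2 t=3s: ALLOW
  req#3 t=7s: ALLOW
  req#4 t=7s: ALLOW
  req#5 t=7s: ALLOW
  req#6 t=7s: DENY
  req#7 t=8s: DENY
  req#8 t=9s: DENY
  req#9 t=11s: ALLOW
  req#10 t=11s: ALLOW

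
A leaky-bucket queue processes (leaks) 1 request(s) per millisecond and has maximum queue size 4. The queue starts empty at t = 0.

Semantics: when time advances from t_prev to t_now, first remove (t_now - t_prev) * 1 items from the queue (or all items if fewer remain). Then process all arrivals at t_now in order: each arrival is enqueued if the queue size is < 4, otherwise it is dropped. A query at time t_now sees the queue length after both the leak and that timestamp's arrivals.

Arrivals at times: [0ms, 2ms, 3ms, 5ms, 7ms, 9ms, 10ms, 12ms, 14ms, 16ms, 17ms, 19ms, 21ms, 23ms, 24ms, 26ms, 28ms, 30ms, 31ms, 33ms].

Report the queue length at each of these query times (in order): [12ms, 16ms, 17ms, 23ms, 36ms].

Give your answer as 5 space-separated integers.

Queue lengths at query times:
  query t=12ms: backlog = 1
  query t=16ms: backlog = 1
  query t=17ms: backlog = 1
  query t=23ms: backlog = 1
  query t=36ms: backlog = 0

Answer: 1 1 1 1 0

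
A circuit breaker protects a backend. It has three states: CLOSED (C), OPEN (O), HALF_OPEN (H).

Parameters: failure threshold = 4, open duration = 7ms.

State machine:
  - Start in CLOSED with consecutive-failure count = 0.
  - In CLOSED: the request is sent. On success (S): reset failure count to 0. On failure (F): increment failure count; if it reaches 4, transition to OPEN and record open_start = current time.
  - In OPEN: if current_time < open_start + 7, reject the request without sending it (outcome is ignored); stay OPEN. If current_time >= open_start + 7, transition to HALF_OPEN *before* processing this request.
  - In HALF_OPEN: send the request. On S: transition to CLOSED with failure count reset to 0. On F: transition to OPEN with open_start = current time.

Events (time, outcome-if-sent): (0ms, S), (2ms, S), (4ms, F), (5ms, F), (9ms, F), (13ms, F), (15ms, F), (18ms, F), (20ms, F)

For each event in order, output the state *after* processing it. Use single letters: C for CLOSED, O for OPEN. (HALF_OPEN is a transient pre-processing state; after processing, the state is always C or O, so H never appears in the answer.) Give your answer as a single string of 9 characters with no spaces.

State after each event:
  event#1 t=0ms outcome=S: state=CLOSED
  event#2 t=2ms outcome=S: state=CLOSED
  event#3 t=4ms outcome=F: state=CLOSED
  event#4 t=5ms outcome=F: state=CLOSED
  event#5 t=9ms outcome=F: state=CLOSED
  event#6 t=13ms outcome=F: state=OPEN
  event#7 t=15ms outcome=F: state=OPEN
  event#8 t=18ms outcome=F: state=OPEN
  event#9 t=20ms outcome=F: state=OPEN

Answer: CCCCCOOOO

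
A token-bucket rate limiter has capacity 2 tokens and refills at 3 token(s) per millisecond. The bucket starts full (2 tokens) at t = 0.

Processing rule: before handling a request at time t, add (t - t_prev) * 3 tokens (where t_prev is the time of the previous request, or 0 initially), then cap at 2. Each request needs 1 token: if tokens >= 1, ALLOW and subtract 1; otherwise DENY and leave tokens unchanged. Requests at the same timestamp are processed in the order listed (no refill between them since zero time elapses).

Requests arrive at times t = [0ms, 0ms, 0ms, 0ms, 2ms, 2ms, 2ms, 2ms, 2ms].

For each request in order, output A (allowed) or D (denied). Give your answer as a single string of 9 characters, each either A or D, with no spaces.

Answer: AADDAADDD

Derivation:
Simulating step by step:
  req#1 t=0ms: ALLOW
  req#2 t=0ms: ALLOW
  req#3 t=0ms: DENY
  req#4 t=0ms: DENY
  req#5 t=2ms: ALLOW
  req#6 t=2ms: ALLOW
  req#7 t=2ms: DENY
  req#8 t=2ms: DENY
  req#9 t=2ms: DENY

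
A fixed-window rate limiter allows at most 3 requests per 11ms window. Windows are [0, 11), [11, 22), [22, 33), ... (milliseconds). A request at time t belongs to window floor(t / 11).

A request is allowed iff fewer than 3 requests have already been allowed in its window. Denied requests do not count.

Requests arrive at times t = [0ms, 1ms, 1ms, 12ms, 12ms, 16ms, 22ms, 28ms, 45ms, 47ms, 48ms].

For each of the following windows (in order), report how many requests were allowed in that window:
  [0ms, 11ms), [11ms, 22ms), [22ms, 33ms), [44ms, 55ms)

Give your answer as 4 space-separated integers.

Processing requests:
  req#1 t=0ms (window 0): ALLOW
  req#2 t=1ms (window 0): ALLOW
  req#3 t=1ms (window 0): ALLOW
  req#4 t=12ms (window 1): ALLOW
  req#5 t=12ms (window 1): ALLOW
  req#6 t=16ms (window 1): ALLOW
  req#7 t=22ms (window 2): ALLOW
  req#8 t=28ms (window 2): ALLOW
  req#9 t=45ms (window 4): ALLOW
  req#10 t=47ms (window 4): ALLOW
  req#11 t=48ms (window 4): ALLOW

Allowed counts by window: 3 3 2 3

Answer: 3 3 2 3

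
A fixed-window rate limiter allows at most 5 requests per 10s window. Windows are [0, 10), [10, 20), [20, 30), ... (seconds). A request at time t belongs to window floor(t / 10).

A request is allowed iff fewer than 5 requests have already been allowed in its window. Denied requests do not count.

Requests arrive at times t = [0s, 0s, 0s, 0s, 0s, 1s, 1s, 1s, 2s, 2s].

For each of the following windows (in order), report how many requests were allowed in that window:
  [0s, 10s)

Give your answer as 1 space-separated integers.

Answer: 5

Derivation:
Processing requests:
  req#1 t=0s (window 0): ALLOW
  req#2 t=0s (window 0): ALLOW
  req#3 t=0s (window 0): ALLOW
  req#4 t=0s (window 0): ALLOW
  req#5 t=0s (window 0): ALLOW
  req#6 t=1s (window 0): DENY
  req#7 t=1s (window 0): DENY
  req#8 t=1s (window 0): DENY
  req#9 t=2s (window 0): DENY
  req#10 t=2s (window 0): DENY

Allowed counts by window: 5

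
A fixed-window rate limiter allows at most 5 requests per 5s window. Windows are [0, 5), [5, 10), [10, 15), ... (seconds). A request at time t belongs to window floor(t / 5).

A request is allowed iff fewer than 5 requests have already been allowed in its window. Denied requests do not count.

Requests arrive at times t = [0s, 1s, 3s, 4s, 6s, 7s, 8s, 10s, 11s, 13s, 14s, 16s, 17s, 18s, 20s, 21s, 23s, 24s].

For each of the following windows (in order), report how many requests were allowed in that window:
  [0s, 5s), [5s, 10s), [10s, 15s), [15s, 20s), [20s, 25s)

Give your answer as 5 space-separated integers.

Processing requests:
  req#1 t=0s (window 0): ALLOW
  req#2 t=1s (window 0): ALLOW
  req#3 t=3s (window 0): ALLOW
  req#4 t=4s (window 0): ALLOW
  req#5 t=6s (window 1): ALLOW
  req#6 t=7s (window 1): ALLOW
  req#7 t=8s (window 1): ALLOW
  req#8 t=10s (window 2): ALLOW
  req#9 t=11s (window 2): ALLOW
  req#10 t=13s (window 2): ALLOW
  req#11 t=14s (window 2): ALLOW
  req#12 t=16s (window 3): ALLOW
  req#13 t=17s (window 3): ALLOW
  req#14 t=18s (window 3): ALLOW
  req#15 t=20s (window 4): ALLOW
  req#16 t=21s (window 4): ALLOW
  req#17 t=23s (window 4): ALLOW
  req#18 t=24s (window 4): ALLOW

Allowed counts by window: 4 3 4 3 4

Answer: 4 3 4 3 4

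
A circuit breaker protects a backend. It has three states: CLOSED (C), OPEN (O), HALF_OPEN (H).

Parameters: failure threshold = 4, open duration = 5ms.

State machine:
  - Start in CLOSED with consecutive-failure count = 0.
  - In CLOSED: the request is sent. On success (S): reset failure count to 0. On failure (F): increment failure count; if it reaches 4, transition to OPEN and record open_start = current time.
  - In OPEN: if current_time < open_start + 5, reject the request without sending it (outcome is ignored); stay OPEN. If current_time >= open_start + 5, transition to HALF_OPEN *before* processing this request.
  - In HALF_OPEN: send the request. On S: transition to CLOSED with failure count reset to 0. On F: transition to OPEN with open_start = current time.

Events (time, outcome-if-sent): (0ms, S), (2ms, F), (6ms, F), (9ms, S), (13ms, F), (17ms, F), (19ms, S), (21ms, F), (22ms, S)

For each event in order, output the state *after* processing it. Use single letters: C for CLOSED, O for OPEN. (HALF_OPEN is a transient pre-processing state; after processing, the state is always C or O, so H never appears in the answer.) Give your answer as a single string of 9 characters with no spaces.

Answer: CCCCCCCCC

Derivation:
State after each event:
  event#1 t=0ms outcome=S: state=CLOSED
  event#2 t=2ms outcome=F: state=CLOSED
  event#3 t=6ms outcome=F: state=CLOSED
  event#4 t=9ms outcome=S: state=CLOSED
  event#5 t=13ms outcome=F: state=CLOSED
  event#6 t=17ms outcome=F: state=CLOSED
  event#7 t=19ms outcome=S: state=CLOSED
  event#8 t=21ms outcome=F: state=CLOSED
  event#9 t=22ms outcome=S: state=CLOSED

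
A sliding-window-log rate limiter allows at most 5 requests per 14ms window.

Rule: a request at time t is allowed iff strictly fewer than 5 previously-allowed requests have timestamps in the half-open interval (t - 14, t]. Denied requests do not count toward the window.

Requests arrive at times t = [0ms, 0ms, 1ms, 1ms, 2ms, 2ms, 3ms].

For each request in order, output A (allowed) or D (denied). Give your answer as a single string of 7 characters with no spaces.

Tracking allowed requests in the window:
  req#1 t=0ms: ALLOW
  req#2 t=0ms: ALLOW
  req#3 t=1ms: ALLOW
  req#4 t=1ms: ALLOW
  req#5 t=2ms: ALLOW
  req#6 t=2ms: DENY
  req#7 t=3ms: DENY

Answer: AAAAADD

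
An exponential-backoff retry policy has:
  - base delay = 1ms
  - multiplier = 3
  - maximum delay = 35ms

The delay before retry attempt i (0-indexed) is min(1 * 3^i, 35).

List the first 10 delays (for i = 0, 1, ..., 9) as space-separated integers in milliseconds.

Computing each delay:
  i=0: min(1*3^0, 35) = 1
  i=1: min(1*3^1, 35) = 3
  i=2: min(1*3^2, 35) = 9
  i=3: min(1*3^3, 35) = 27
  i=4: min(1*3^4, 35) = 35
  i=5: min(1*3^5, 35) = 35
  i=6: min(1*3^6, 35) = 35
  i=7: min(1*3^7, 35) = 35
  i=8: min(1*3^8, 35) = 35
  i=9: min(1*3^9, 35) = 35

Answer: 1 3 9 27 35 35 35 35 35 35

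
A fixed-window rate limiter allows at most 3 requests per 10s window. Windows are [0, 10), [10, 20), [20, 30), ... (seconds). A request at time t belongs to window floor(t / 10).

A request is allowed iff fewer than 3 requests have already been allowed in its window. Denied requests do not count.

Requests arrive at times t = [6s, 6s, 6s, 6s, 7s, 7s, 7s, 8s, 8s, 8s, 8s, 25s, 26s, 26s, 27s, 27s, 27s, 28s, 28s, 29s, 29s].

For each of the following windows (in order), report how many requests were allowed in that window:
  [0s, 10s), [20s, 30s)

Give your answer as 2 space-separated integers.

Processing requests:
  req#1 t=6s (window 0): ALLOW
  req#2 t=6s (window 0): ALLOW
  req#3 t=6s (window 0): ALLOW
  req#4 t=6s (window 0): DENY
  req#5 t=7s (window 0): DENY
  req#6 t=7s (window 0): DENY
  req#7 t=7s (window 0): DENY
  req#8 t=8s (window 0): DENY
  req#9 t=8s (window 0): DENY
  req#10 t=8s (window 0): DENY
  req#11 t=8s (window 0): DENY
  req#12 t=25s (window 2): ALLOW
  req#13 t=26s (window 2): ALLOW
  req#14 t=26s (window 2): ALLOW
  req#15 t=27s (window 2): DENY
  req#16 t=27s (window 2): DENY
  req#17 t=27s (window 2): DENY
  req#18 t=28s (window 2): DENY
  req#19 t=28s (window 2): DENY
  req#20 t=29s (window 2): DENY
  req#21 t=29s (window 2): DENY

Allowed counts by window: 3 3

Answer: 3 3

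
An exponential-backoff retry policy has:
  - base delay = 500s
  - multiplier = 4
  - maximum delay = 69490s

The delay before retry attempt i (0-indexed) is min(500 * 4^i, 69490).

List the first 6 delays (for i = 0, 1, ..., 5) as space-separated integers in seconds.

Answer: 500 2000 8000 32000 69490 69490

Derivation:
Computing each delay:
  i=0: min(500*4^0, 69490) = 500
  i=1: min(500*4^1, 69490) = 2000
  i=2: min(500*4^2, 69490) = 8000
  i=3: min(500*4^3, 69490) = 32000
  i=4: min(500*4^4, 69490) = 69490
  i=5: min(500*4^5, 69490) = 69490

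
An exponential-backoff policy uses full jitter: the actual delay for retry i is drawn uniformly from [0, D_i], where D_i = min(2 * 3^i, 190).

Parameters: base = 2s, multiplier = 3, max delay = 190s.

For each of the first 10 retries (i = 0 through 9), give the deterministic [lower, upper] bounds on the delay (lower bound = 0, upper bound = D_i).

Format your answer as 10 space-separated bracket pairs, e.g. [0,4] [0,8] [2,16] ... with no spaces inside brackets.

Computing bounds per retry:
  i=0: D_i=min(2*3^0,190)=2, bounds=[0,2]
  i=1: D_i=min(2*3^1,190)=6, bounds=[0,6]
  i=2: D_i=min(2*3^2,190)=18, bounds=[0,18]
  i=3: D_i=min(2*3^3,190)=54, bounds=[0,54]
  i=4: D_i=min(2*3^4,190)=162, bounds=[0,162]
  i=5: D_i=min(2*3^5,190)=190, bounds=[0,190]
  i=6: D_i=min(2*3^6,190)=190, bounds=[0,190]
  i=7: D_i=min(2*3^7,190)=190, bounds=[0,190]
  i=8: D_i=min(2*3^8,190)=190, bounds=[0,190]
  i=9: D_i=min(2*3^9,190)=190, bounds=[0,190]

Answer: [0,2] [0,6] [0,18] [0,54] [0,162] [0,190] [0,190] [0,190] [0,190] [0,190]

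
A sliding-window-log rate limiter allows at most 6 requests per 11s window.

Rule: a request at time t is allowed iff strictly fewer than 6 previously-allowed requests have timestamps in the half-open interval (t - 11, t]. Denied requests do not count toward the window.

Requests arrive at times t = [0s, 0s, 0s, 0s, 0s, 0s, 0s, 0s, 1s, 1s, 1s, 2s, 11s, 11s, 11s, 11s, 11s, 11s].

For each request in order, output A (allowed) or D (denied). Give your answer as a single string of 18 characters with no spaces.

Answer: AAAAAADDDDDDAAAAAA

Derivation:
Tracking allowed requests in the window:
  req#1 t=0s: ALLOW
  req#2 t=0s: ALLOW
  req#3 t=0s: ALLOW
  req#4 t=0s: ALLOW
  req#5 t=0s: ALLOW
  req#6 t=0s: ALLOW
  req#7 t=0s: DENY
  req#8 t=0s: DENY
  req#9 t=1s: DENY
  req#10 t=1s: DENY
  req#11 t=1s: DENY
  req#12 t=2s: DENY
  req#13 t=11s: ALLOW
  req#14 t=11s: ALLOW
  req#15 t=11s: ALLOW
  req#16 t=11s: ALLOW
  req#17 t=11s: ALLOW
  req#18 t=11s: ALLOW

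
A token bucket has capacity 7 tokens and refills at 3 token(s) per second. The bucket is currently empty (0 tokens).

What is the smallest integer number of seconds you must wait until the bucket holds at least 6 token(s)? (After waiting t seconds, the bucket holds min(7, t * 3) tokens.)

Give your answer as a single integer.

Answer: 2

Derivation:
Need t * 3 >= 6, so t >= 6/3.
Smallest integer t = ceil(6/3) = 2.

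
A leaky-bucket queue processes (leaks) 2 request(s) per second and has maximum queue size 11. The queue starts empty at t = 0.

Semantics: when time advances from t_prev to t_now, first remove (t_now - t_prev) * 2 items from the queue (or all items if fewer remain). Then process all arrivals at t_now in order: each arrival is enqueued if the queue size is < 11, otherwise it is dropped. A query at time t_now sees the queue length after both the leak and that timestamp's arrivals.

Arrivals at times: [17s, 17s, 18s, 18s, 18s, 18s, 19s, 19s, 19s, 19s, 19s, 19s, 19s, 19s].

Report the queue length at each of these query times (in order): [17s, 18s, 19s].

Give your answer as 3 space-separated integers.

Queue lengths at query times:
  query t=17s: backlog = 2
  query t=18s: backlog = 4
  query t=19s: backlog = 10

Answer: 2 4 10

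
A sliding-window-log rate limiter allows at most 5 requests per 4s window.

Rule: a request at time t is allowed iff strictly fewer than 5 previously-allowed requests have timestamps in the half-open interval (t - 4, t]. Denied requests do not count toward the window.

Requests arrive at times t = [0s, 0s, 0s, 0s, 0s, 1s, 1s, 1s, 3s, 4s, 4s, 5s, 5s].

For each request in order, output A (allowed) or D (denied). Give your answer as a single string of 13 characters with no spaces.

Tracking allowed requests in the window:
  req#1 t=0s: ALLOW
  req#2 t=0s: ALLOW
  req#3 t=0s: ALLOW
  req#4 t=0s: ALLOW
  req#5 t=0s: ALLOW
  req#6 t=1s: DENY
  req#7 t=1s: DENY
  req#8 t=1s: DENY
  req#9 t=3s: DENY
  req#10 t=4s: ALLOW
  req#11 t=4s: ALLOW
  req#12 t=5s: ALLOW
  req#13 t=5s: ALLOW

Answer: AAAAADDDDAAAA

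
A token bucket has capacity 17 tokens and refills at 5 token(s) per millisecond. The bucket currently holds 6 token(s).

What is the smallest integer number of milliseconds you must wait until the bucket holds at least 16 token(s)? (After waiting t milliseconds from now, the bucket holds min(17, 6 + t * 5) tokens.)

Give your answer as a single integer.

Answer: 2

Derivation:
Need 6 + t * 5 >= 16, so t >= 10/5.
Smallest integer t = ceil(10/5) = 2.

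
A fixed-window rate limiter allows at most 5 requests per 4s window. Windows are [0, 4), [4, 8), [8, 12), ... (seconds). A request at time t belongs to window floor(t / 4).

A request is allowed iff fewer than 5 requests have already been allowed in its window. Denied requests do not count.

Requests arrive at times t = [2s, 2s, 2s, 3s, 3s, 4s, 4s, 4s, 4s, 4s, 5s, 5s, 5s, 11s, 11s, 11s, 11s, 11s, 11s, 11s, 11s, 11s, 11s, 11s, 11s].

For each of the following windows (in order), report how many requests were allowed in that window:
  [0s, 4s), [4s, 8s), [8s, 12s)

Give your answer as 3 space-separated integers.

Processing requests:
  req#1 t=2s (window 0): ALLOW
  req#2 t=2s (window 0): ALLOW
  req#3 t=2s (window 0): ALLOW
  req#4 t=3s (window 0): ALLOW
  req#5 t=3s (window 0): ALLOW
  req#6 t=4s (window 1): ALLOW
  req#7 t=4s (window 1): ALLOW
  req#8 t=4s (window 1): ALLOW
  req#9 t=4s (window 1): ALLOW
  req#10 t=4s (window 1): ALLOW
  req#11 t=5s (window 1): DENY
  req#12 t=5s (window 1): DENY
  req#13 t=5s (window 1): DENY
  req#14 t=11s (window 2): ALLOW
  req#15 t=11s (window 2): ALLOW
  req#16 t=11s (window 2): ALLOW
  req#17 t=11s (window 2): ALLOW
  req#18 t=11s (window 2): ALLOW
  req#19 t=11s (window 2): DENY
  req#20 t=11s (window 2): DENY
  req#21 t=11s (window 2): DENY
  req#22 t=11s (window 2): DENY
  req#23 t=11s (window 2): DENY
  req#24 t=11s (window 2): DENY
  req#25 t=11s (window 2): DENY

Allowed counts by window: 5 5 5

Answer: 5 5 5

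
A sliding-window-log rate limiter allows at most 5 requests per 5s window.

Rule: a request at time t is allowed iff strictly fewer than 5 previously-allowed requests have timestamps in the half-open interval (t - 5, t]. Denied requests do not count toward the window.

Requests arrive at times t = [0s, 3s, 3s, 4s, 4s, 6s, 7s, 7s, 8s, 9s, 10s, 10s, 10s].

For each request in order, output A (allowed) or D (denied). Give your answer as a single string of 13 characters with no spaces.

Tracking allowed requests in the window:
  req#1 t=0s: ALLOW
  req#2 t=3s: ALLOW
  req#3 t=3s: ALLOW
  req#4 t=4s: ALLOW
  req#5 t=4s: ALLOW
  req#6 t=6s: ALLOW
  req#7 t=7s: DENY
  req#8 t=7s: DENY
  req#9 t=8s: ALLOW
  req#10 t=9s: ALLOW
  req#11 t=10s: ALLOW
  req#12 t=10s: ALLOW
  req#13 t=10s: DENY

Answer: AAAAAADDAAAAD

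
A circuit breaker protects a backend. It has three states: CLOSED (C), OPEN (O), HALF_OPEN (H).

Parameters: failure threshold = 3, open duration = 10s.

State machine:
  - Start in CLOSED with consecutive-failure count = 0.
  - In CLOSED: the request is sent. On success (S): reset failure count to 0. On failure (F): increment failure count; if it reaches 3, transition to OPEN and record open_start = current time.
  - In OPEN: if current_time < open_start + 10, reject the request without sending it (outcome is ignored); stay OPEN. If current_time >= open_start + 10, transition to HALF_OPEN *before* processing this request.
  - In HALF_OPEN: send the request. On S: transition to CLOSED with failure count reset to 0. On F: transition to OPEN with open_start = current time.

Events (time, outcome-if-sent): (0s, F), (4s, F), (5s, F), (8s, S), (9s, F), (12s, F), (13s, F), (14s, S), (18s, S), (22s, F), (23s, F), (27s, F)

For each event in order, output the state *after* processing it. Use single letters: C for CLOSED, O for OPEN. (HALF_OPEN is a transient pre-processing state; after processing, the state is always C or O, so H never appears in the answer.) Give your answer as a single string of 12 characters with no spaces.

State after each event:
  event#1 t=0s outcome=F: state=CLOSED
  event#2 t=4s outcome=F: state=CLOSED
  event#3 t=5s outcome=F: state=OPEN
  event#4 t=8s outcome=S: state=OPEN
  event#5 t=9s outcome=F: state=OPEN
  event#6 t=12s outcome=F: state=OPEN
  event#7 t=13s outcome=F: state=OPEN
  event#8 t=14s outcome=S: state=OPEN
  event#9 t=18s outcome=S: state=CLOSED
  event#10 t=22s outcome=F: state=CLOSED
  event#11 t=23s outcome=F: state=CLOSED
  event#12 t=27s outcome=F: state=OPEN

Answer: CCOOOOOOCCCO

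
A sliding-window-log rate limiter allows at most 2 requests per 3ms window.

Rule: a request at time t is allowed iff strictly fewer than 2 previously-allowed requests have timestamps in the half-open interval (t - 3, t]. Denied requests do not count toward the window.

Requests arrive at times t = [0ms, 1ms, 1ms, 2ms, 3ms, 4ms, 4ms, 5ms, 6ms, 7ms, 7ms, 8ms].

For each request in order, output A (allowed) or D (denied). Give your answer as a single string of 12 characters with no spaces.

Tracking allowed requests in the window:
  req#1 t=0ms: ALLOW
  req#2 t=1ms: ALLOW
  req#3 t=1ms: DENY
  req#4 t=2ms: DENY
  req#5 t=3ms: ALLOW
  req#6 t=4ms: ALLOW
  req#7 t=4ms: DENY
  req#8 t=5ms: DENY
  req#9 t=6ms: ALLOW
  req#10 t=7ms: ALLOW
  req#11 t=7ms: DENY
  req#12 t=8ms: DENY

Answer: AADDAADDAADD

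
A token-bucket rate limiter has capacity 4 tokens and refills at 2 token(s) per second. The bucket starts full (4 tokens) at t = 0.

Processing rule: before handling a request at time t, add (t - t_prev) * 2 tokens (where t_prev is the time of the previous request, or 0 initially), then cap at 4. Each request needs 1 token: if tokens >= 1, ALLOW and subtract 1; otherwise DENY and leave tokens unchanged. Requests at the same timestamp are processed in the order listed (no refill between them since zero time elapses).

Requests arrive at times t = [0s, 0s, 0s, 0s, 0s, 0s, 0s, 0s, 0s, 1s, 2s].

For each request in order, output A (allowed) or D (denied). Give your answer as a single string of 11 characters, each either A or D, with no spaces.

Simulating step by step:
  req#1 t=0s: ALLOW
  req#2 t=0s: ALLOW
  req#3 t=0s: ALLOW
  req#4 t=0s: ALLOW
  req#5 t=0s: DENY
  req#6 t=0s: DENY
  req#7 t=0s: DENY
  req#8 t=0s: DENY
  req#9 t=0s: DENY
  req#10 t=1s: ALLOW
  req#11 t=2s: ALLOW

Answer: AAAADDDDDAA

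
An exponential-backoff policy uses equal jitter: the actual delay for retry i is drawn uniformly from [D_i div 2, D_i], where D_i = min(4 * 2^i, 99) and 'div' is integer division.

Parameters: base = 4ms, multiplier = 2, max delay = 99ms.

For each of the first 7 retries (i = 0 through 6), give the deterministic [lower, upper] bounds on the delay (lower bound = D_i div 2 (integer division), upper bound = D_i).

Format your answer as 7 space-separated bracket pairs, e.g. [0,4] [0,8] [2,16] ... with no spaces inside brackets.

Computing bounds per retry:
  i=0: D_i=min(4*2^0,99)=4, bounds=[2,4]
  i=1: D_i=min(4*2^1,99)=8, bounds=[4,8]
  i=2: D_i=min(4*2^2,99)=16, bounds=[8,16]
  i=3: D_i=min(4*2^3,99)=32, bounds=[16,32]
  i=4: D_i=min(4*2^4,99)=64, bounds=[32,64]
  i=5: D_i=min(4*2^5,99)=99, bounds=[49,99]
  i=6: D_i=min(4*2^6,99)=99, bounds=[49,99]

Answer: [2,4] [4,8] [8,16] [16,32] [32,64] [49,99] [49,99]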